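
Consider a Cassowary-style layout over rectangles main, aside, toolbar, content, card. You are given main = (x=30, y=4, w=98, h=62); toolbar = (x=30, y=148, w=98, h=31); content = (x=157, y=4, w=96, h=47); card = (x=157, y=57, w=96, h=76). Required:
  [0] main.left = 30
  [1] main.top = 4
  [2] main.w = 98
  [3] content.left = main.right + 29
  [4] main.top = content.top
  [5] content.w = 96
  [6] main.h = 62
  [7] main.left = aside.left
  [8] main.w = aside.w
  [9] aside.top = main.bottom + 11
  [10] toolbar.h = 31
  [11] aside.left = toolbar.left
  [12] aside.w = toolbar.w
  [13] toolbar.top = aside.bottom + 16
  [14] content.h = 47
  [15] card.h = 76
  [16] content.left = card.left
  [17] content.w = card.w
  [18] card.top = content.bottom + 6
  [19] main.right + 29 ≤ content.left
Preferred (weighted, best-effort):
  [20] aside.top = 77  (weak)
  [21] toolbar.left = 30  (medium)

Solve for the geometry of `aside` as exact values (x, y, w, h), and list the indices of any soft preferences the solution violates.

1. aside.x = 30  [main.left = aside.left]
2. aside.w = 98  [main.w = aside.w]
3. aside.y = 77  [aside.top = main.bottom + 11]
4. aside.h = 55  [toolbar.top = aside.bottom + 16]

aside = (x=30, y=77, w=98, h=55)
violated soft preferences: none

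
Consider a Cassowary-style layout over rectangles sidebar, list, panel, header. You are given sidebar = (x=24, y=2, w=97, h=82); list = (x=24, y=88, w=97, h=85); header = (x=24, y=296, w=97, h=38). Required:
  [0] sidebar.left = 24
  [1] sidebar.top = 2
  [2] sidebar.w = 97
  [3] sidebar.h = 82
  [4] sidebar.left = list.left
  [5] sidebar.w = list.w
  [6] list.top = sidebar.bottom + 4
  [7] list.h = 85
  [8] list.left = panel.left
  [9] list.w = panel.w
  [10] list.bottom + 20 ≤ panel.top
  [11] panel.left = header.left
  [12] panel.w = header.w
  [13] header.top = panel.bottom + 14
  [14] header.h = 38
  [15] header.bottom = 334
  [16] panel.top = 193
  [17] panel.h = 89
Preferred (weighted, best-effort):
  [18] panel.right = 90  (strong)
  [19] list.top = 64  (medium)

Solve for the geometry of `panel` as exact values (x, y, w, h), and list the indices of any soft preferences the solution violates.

1. panel.x = 24  [list.left = panel.left]
2. panel.w = 97  [list.w = panel.w]
3. panel.y = 193  [panel.top = 193]
4. panel.h = 89  [panel.h = 89]

panel = (x=24, y=193, w=97, h=89)
violated soft preferences: 18, 19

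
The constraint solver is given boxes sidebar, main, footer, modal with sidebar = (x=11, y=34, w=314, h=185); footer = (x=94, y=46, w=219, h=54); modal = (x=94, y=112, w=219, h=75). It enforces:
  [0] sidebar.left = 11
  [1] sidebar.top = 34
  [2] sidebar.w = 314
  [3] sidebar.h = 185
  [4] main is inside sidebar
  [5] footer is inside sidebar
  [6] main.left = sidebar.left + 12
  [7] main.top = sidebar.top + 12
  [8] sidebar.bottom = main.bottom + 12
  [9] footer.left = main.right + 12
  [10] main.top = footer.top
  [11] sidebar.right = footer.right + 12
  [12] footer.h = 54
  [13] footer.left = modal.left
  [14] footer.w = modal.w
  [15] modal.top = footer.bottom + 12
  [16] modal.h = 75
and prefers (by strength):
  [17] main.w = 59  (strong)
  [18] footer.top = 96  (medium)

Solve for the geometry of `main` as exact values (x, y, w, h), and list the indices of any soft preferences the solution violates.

1. main.x = 23  [main.left = sidebar.left + 12]
2. main.y = 46  [main.top = sidebar.top + 12]
3. main.h = 161  [sidebar.bottom = main.bottom + 12]
4. main.w = 59  [footer.left = main.right + 12]

main = (x=23, y=46, w=59, h=161)
violated soft preferences: 18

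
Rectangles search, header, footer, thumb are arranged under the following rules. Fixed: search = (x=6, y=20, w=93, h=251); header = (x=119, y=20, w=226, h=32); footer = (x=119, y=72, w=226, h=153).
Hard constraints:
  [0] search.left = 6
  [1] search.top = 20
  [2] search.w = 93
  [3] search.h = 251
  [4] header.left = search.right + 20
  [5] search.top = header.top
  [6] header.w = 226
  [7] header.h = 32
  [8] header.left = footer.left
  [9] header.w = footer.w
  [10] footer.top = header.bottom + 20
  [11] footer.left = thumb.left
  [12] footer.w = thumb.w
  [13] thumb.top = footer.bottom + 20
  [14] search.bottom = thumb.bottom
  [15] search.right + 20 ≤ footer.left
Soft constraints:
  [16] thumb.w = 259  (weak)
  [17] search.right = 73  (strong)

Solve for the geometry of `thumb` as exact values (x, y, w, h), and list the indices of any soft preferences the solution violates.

thumb = (x=119, y=245, w=226, h=26)
violated soft preferences: 16, 17

1. thumb.x = 119  [footer.left = thumb.left]
2. thumb.w = 226  [footer.w = thumb.w]
3. thumb.y = 245  [thumb.top = footer.bottom + 20]
4. thumb.h = 26  [search.bottom = thumb.bottom]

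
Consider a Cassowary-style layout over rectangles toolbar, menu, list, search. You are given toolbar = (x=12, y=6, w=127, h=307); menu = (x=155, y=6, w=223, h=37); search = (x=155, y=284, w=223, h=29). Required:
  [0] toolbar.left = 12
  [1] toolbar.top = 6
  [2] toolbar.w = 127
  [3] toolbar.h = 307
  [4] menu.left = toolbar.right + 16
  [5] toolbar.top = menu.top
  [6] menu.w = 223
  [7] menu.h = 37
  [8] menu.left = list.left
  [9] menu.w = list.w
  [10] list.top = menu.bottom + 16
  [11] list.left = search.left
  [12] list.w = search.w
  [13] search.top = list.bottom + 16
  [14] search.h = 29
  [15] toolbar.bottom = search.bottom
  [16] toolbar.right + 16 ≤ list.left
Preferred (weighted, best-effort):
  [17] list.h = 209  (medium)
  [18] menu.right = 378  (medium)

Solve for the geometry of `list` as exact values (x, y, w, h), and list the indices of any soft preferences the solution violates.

list = (x=155, y=59, w=223, h=209)
violated soft preferences: none

1. list.x = 155  [menu.left = list.left]
2. list.w = 223  [menu.w = list.w]
3. list.y = 59  [list.top = menu.bottom + 16]
4. list.h = 209  [search.top = list.bottom + 16]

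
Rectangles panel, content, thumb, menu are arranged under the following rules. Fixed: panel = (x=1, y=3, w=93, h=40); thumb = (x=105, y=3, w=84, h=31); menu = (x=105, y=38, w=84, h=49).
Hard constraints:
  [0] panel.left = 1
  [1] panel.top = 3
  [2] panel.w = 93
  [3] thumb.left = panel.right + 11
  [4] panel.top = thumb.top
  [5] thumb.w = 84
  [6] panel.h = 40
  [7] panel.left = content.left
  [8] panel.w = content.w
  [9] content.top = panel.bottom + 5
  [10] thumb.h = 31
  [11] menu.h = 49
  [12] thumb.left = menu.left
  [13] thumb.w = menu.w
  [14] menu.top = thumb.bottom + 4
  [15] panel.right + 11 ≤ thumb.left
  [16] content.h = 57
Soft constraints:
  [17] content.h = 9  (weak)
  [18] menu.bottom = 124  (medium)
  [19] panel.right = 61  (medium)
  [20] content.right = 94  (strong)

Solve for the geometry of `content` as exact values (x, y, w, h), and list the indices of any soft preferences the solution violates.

content = (x=1, y=48, w=93, h=57)
violated soft preferences: 17, 18, 19

1. content.x = 1  [panel.left = content.left]
2. content.w = 93  [panel.w = content.w]
3. content.y = 48  [content.top = panel.bottom + 5]
4. content.h = 57  [content.h = 57]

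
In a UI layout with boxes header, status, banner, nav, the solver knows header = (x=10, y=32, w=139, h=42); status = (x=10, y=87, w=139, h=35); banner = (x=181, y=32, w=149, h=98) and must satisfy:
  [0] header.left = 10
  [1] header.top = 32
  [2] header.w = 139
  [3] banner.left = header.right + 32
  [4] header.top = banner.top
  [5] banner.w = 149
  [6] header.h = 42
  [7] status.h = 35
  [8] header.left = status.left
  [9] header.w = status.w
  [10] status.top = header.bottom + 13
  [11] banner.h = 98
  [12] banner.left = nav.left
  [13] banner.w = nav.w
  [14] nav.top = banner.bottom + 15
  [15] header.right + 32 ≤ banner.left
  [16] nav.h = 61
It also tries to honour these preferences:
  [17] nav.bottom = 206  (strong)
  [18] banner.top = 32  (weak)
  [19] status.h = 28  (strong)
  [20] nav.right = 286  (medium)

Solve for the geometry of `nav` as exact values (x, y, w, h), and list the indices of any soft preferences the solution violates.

nav = (x=181, y=145, w=149, h=61)
violated soft preferences: 19, 20

1. nav.x = 181  [banner.left = nav.left]
2. nav.w = 149  [banner.w = nav.w]
3. nav.y = 145  [nav.top = banner.bottom + 15]
4. nav.h = 61  [nav.h = 61]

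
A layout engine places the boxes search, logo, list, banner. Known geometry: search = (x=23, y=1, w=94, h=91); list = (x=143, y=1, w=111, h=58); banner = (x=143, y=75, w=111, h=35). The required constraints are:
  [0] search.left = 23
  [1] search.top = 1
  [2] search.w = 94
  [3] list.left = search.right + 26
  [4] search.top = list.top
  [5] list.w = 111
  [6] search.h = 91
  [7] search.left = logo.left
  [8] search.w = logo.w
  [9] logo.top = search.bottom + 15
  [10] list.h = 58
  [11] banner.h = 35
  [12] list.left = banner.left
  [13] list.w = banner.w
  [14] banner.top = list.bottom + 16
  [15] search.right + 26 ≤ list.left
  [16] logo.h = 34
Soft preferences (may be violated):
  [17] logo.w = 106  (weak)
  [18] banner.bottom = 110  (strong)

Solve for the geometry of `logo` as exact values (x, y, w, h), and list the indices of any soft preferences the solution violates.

1. logo.x = 23  [search.left = logo.left]
2. logo.w = 94  [search.w = logo.w]
3. logo.y = 107  [logo.top = search.bottom + 15]
4. logo.h = 34  [logo.h = 34]

logo = (x=23, y=107, w=94, h=34)
violated soft preferences: 17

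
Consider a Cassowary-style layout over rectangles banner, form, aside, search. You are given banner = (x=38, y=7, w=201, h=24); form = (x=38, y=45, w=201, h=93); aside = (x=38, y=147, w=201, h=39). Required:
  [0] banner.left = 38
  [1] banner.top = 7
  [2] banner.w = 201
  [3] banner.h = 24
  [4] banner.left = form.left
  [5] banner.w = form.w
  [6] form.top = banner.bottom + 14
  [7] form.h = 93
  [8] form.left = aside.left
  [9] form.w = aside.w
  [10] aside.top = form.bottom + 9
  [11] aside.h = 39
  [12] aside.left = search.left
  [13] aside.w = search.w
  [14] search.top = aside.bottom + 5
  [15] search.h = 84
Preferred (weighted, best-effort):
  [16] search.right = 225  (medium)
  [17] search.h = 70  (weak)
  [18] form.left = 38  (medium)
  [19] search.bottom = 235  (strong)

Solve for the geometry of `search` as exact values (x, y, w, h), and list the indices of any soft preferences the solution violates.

search = (x=38, y=191, w=201, h=84)
violated soft preferences: 16, 17, 19

1. search.x = 38  [aside.left = search.left]
2. search.w = 201  [aside.w = search.w]
3. search.y = 191  [search.top = aside.bottom + 5]
4. search.h = 84  [search.h = 84]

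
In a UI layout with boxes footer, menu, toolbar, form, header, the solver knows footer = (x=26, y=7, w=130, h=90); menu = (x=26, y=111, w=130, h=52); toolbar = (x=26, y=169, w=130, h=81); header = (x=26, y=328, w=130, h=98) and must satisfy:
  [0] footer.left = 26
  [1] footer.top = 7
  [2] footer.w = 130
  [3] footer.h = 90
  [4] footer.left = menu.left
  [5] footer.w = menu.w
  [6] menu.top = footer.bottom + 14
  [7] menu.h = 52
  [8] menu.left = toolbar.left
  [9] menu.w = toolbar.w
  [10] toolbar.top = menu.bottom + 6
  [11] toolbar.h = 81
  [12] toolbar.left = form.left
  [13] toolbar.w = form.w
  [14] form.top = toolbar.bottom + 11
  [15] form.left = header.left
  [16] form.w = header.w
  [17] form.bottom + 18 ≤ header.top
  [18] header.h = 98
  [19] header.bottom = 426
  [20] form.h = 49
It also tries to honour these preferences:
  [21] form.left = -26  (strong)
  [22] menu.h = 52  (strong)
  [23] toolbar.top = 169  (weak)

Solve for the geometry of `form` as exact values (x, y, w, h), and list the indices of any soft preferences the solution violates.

1. form.x = 26  [toolbar.left = form.left]
2. form.w = 130  [toolbar.w = form.w]
3. form.y = 261  [form.top = toolbar.bottom + 11]
4. form.h = 49  [form.h = 49]

form = (x=26, y=261, w=130, h=49)
violated soft preferences: 21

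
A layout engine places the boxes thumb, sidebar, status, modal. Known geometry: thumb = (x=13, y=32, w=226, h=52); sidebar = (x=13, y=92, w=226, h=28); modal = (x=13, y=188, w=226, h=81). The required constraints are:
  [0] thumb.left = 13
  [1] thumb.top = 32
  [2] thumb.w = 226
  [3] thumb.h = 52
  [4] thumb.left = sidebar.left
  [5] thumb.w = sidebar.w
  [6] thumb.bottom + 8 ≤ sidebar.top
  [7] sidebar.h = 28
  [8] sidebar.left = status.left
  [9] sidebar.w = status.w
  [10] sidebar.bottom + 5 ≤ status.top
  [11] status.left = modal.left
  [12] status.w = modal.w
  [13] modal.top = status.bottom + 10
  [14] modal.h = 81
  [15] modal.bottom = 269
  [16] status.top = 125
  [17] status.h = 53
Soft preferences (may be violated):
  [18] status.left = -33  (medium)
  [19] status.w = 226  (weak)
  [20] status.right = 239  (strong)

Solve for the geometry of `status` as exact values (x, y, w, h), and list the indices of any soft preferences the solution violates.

status = (x=13, y=125, w=226, h=53)
violated soft preferences: 18

1. status.x = 13  [sidebar.left = status.left]
2. status.w = 226  [sidebar.w = status.w]
3. status.y = 125  [status.top = 125]
4. status.h = 53  [status.h = 53]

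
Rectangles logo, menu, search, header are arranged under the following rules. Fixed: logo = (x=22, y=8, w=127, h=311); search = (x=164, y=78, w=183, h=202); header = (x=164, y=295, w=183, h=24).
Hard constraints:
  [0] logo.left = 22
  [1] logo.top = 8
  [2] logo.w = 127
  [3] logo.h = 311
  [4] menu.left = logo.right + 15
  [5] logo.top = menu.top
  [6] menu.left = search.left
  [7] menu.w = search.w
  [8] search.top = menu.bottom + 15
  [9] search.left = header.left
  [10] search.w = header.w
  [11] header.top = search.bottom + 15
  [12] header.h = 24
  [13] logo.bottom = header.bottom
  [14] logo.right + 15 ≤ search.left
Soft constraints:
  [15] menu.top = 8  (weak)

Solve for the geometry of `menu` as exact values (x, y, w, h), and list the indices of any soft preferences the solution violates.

menu = (x=164, y=8, w=183, h=55)
violated soft preferences: none

1. menu.x = 164  [menu.left = logo.right + 15]
2. menu.y = 8  [logo.top = menu.top]
3. menu.w = 183  [menu.w = search.w]
4. menu.h = 55  [search.top = menu.bottom + 15]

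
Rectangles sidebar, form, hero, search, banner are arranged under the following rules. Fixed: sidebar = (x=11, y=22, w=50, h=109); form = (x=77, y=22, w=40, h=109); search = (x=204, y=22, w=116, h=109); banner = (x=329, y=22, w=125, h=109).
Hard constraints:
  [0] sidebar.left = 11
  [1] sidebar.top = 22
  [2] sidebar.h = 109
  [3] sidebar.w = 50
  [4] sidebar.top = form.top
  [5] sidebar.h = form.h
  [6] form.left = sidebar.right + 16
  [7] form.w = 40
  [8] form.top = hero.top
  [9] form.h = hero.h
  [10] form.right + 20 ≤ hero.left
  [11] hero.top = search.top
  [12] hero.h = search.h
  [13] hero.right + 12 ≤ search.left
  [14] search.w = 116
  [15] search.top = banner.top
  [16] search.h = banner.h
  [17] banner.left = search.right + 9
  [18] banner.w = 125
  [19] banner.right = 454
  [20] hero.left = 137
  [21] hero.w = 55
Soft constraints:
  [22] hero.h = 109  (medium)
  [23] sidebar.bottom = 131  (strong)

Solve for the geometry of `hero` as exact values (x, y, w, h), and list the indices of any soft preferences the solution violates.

hero = (x=137, y=22, w=55, h=109)
violated soft preferences: none

1. hero.y = 22  [form.top = hero.top]
2. hero.h = 109  [form.h = hero.h]
3. hero.x = 137  [hero.left = 137]
4. hero.w = 55  [hero.w = 55]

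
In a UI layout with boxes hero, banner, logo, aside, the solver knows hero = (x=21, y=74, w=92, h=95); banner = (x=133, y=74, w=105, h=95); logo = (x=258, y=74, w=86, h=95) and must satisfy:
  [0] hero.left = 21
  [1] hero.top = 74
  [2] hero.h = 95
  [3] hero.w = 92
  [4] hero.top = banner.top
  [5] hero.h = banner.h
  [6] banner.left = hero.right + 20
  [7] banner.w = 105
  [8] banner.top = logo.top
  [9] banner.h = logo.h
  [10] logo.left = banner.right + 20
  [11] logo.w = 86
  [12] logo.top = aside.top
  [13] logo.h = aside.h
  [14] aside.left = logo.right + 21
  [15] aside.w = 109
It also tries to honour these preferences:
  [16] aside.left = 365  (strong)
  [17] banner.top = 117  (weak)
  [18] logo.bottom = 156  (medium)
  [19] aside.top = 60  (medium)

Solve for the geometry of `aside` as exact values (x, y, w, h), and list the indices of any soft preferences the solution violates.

aside = (x=365, y=74, w=109, h=95)
violated soft preferences: 17, 18, 19

1. aside.y = 74  [logo.top = aside.top]
2. aside.h = 95  [logo.h = aside.h]
3. aside.x = 365  [aside.left = logo.right + 21]
4. aside.w = 109  [aside.w = 109]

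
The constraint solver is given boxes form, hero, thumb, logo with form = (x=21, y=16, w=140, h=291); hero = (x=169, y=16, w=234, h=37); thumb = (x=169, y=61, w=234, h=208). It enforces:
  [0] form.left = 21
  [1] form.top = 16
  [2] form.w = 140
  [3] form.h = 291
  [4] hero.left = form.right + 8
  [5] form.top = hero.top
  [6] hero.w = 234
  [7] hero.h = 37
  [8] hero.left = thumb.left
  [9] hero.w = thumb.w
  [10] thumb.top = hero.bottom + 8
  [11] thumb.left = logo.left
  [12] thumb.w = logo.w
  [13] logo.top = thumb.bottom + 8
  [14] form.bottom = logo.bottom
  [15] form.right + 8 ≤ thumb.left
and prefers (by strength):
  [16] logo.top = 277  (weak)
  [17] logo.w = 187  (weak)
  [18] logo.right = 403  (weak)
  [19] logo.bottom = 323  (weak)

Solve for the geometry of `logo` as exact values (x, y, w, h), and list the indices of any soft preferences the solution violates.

1. logo.x = 169  [thumb.left = logo.left]
2. logo.w = 234  [thumb.w = logo.w]
3. logo.y = 277  [logo.top = thumb.bottom + 8]
4. logo.h = 30  [form.bottom = logo.bottom]

logo = (x=169, y=277, w=234, h=30)
violated soft preferences: 17, 19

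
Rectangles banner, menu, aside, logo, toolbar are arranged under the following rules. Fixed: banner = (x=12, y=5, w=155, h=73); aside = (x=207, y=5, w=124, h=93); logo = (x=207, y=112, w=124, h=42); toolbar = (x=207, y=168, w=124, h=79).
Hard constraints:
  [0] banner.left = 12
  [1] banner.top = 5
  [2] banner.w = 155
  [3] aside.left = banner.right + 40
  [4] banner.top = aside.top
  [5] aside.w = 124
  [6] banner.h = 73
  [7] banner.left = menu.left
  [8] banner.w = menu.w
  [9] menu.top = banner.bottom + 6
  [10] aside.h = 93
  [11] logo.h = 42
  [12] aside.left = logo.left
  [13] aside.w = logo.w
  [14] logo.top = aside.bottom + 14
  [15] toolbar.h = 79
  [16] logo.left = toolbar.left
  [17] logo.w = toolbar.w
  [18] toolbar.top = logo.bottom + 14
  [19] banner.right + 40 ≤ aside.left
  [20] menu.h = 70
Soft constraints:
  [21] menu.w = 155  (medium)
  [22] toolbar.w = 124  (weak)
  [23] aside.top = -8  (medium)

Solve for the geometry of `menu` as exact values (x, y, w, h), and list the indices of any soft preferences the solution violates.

1. menu.x = 12  [banner.left = menu.left]
2. menu.w = 155  [banner.w = menu.w]
3. menu.y = 84  [menu.top = banner.bottom + 6]
4. menu.h = 70  [menu.h = 70]

menu = (x=12, y=84, w=155, h=70)
violated soft preferences: 23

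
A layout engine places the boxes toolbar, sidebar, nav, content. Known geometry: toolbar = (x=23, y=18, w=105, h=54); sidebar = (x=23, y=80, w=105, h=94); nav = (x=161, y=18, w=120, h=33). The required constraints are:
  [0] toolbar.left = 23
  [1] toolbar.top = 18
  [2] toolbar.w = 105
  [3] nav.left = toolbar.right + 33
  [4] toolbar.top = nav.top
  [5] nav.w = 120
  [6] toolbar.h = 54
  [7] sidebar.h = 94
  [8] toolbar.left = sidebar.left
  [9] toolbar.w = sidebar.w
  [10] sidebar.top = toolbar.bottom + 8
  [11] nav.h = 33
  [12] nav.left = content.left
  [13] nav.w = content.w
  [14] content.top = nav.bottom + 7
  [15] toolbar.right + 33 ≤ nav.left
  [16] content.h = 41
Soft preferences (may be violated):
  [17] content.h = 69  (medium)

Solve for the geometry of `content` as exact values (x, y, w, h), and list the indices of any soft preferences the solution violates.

1. content.x = 161  [nav.left = content.left]
2. content.w = 120  [nav.w = content.w]
3. content.y = 58  [content.top = nav.bottom + 7]
4. content.h = 41  [content.h = 41]

content = (x=161, y=58, w=120, h=41)
violated soft preferences: 17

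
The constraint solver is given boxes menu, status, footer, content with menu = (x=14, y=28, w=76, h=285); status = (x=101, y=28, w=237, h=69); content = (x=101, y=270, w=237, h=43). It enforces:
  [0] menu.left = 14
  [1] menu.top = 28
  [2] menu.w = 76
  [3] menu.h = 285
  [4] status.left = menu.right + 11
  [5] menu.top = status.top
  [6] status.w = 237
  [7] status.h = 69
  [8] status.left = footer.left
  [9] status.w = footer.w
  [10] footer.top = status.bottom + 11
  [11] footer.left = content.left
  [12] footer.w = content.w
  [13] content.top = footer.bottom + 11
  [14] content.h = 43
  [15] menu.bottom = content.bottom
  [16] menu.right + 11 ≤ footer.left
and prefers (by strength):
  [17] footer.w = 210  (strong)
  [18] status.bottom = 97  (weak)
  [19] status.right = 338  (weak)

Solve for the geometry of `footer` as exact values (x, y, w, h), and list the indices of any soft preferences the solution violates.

1. footer.x = 101  [status.left = footer.left]
2. footer.w = 237  [status.w = footer.w]
3. footer.y = 108  [footer.top = status.bottom + 11]
4. footer.h = 151  [content.top = footer.bottom + 11]

footer = (x=101, y=108, w=237, h=151)
violated soft preferences: 17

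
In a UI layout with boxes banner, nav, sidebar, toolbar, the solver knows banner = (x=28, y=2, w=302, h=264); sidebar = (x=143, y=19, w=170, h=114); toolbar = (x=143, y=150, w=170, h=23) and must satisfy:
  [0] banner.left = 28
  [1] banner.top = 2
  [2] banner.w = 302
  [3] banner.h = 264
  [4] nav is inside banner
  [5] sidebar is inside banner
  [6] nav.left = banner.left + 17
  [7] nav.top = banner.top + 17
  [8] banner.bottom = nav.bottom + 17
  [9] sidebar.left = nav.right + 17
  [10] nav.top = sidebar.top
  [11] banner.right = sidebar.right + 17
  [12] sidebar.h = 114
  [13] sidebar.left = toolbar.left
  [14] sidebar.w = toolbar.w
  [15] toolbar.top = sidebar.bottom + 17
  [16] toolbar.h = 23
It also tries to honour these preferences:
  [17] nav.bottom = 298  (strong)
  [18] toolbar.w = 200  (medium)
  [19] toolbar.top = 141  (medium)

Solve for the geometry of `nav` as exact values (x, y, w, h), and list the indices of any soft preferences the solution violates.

1. nav.x = 45  [nav.left = banner.left + 17]
2. nav.y = 19  [nav.top = banner.top + 17]
3. nav.h = 230  [banner.bottom = nav.bottom + 17]
4. nav.w = 81  [sidebar.left = nav.right + 17]

nav = (x=45, y=19, w=81, h=230)
violated soft preferences: 17, 18, 19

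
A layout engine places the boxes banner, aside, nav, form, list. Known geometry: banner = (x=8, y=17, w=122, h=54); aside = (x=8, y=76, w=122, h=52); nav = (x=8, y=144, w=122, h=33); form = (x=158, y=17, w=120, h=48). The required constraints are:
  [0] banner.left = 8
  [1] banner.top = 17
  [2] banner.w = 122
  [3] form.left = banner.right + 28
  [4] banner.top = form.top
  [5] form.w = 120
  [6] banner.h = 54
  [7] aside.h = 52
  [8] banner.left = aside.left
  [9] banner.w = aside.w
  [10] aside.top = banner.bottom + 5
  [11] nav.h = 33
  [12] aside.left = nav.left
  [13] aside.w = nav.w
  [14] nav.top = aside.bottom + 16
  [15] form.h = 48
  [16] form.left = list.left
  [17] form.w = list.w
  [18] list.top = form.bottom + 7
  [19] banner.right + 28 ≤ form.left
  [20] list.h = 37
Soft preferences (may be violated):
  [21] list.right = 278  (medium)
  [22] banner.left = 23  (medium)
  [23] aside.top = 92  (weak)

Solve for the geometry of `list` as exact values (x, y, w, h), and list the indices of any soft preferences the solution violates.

list = (x=158, y=72, w=120, h=37)
violated soft preferences: 22, 23

1. list.x = 158  [form.left = list.left]
2. list.w = 120  [form.w = list.w]
3. list.y = 72  [list.top = form.bottom + 7]
4. list.h = 37  [list.h = 37]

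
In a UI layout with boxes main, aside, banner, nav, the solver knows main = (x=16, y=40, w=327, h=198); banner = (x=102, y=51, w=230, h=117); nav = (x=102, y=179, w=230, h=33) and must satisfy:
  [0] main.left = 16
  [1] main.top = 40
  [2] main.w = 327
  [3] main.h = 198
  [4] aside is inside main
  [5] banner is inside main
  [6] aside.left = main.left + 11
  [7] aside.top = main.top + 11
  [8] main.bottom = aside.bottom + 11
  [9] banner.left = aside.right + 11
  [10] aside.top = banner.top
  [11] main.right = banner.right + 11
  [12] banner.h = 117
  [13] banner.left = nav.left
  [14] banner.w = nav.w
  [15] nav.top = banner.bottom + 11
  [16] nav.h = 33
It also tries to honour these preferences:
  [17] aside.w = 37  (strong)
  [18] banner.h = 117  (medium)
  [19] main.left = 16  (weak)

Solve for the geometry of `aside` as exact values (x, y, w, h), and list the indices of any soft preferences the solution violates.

1. aside.x = 27  [aside.left = main.left + 11]
2. aside.y = 51  [aside.top = main.top + 11]
3. aside.h = 176  [main.bottom = aside.bottom + 11]
4. aside.w = 64  [banner.left = aside.right + 11]

aside = (x=27, y=51, w=64, h=176)
violated soft preferences: 17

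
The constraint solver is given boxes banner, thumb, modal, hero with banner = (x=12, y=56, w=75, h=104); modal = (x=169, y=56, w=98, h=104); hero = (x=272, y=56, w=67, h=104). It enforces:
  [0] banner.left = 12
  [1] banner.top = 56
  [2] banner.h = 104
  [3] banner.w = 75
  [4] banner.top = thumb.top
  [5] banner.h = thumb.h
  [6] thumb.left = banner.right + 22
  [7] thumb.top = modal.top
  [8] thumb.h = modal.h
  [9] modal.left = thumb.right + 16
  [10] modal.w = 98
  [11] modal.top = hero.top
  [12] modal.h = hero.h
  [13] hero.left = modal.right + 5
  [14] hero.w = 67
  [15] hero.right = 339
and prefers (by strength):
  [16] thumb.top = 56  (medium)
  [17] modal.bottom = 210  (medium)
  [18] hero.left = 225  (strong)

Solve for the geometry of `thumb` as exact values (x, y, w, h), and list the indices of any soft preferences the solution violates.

thumb = (x=109, y=56, w=44, h=104)
violated soft preferences: 17, 18

1. thumb.y = 56  [banner.top = thumb.top]
2. thumb.h = 104  [banner.h = thumb.h]
3. thumb.x = 109  [thumb.left = banner.right + 22]
4. thumb.w = 44  [modal.left = thumb.right + 16]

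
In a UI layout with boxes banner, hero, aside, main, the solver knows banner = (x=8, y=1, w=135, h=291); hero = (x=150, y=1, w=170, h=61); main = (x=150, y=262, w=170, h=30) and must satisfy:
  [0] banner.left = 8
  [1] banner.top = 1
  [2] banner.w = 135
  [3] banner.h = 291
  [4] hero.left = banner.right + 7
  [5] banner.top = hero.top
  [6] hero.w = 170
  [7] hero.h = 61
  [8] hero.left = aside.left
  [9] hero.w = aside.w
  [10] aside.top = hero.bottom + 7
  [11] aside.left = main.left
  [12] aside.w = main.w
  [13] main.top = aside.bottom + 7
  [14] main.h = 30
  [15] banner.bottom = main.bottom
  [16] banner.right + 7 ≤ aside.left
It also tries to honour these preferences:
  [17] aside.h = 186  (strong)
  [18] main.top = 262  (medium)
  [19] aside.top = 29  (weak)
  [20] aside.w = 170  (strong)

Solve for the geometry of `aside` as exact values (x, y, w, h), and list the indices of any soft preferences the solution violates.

aside = (x=150, y=69, w=170, h=186)
violated soft preferences: 19

1. aside.x = 150  [hero.left = aside.left]
2. aside.w = 170  [hero.w = aside.w]
3. aside.y = 69  [aside.top = hero.bottom + 7]
4. aside.h = 186  [main.top = aside.bottom + 7]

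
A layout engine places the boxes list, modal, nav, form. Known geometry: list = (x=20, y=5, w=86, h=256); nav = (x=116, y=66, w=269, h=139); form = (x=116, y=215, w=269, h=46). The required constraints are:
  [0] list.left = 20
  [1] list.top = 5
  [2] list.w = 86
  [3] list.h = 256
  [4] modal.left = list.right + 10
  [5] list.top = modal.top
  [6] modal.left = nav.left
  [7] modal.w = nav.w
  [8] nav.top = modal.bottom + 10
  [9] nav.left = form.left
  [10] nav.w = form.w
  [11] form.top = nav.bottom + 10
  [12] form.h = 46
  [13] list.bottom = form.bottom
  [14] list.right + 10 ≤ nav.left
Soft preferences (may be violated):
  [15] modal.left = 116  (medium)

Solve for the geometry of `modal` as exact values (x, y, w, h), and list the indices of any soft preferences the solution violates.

1. modal.x = 116  [modal.left = list.right + 10]
2. modal.y = 5  [list.top = modal.top]
3. modal.w = 269  [modal.w = nav.w]
4. modal.h = 51  [nav.top = modal.bottom + 10]

modal = (x=116, y=5, w=269, h=51)
violated soft preferences: none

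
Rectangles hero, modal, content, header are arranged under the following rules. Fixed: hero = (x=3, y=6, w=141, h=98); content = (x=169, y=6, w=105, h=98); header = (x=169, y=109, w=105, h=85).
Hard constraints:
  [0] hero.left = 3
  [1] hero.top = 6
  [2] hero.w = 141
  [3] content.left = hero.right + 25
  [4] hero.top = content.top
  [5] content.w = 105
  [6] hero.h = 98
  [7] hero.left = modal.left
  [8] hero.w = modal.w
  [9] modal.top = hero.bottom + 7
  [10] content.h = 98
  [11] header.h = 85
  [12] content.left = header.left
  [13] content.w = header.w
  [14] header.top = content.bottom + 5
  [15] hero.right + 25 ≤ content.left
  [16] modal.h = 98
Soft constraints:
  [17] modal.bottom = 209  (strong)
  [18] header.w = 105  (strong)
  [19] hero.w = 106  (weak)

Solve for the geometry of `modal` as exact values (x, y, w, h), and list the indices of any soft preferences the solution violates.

1. modal.x = 3  [hero.left = modal.left]
2. modal.w = 141  [hero.w = modal.w]
3. modal.y = 111  [modal.top = hero.bottom + 7]
4. modal.h = 98  [modal.h = 98]

modal = (x=3, y=111, w=141, h=98)
violated soft preferences: 19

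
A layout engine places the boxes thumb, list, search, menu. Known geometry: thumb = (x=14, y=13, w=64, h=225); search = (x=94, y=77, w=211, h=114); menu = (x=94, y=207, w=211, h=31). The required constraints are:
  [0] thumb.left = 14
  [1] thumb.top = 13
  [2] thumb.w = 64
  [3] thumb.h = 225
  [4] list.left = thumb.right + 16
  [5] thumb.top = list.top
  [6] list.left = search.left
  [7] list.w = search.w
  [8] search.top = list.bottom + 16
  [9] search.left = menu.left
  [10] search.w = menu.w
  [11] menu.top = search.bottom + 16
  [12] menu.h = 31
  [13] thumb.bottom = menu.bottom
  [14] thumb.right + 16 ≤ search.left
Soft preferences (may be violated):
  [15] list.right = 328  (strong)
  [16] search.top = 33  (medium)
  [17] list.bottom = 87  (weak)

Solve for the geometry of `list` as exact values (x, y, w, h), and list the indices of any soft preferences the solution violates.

list = (x=94, y=13, w=211, h=48)
violated soft preferences: 15, 16, 17

1. list.x = 94  [list.left = thumb.right + 16]
2. list.y = 13  [thumb.top = list.top]
3. list.w = 211  [list.w = search.w]
4. list.h = 48  [search.top = list.bottom + 16]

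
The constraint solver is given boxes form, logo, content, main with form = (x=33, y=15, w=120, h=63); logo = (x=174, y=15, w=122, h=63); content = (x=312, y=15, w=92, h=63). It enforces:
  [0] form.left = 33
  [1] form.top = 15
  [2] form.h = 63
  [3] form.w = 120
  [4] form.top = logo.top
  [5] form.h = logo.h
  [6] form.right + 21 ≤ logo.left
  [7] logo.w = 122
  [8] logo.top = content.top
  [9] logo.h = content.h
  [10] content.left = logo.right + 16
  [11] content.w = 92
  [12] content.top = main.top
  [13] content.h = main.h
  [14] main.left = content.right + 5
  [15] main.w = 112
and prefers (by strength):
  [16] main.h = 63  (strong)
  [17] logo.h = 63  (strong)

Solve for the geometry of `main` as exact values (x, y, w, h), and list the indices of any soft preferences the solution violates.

1. main.y = 15  [content.top = main.top]
2. main.h = 63  [content.h = main.h]
3. main.x = 409  [main.left = content.right + 5]
4. main.w = 112  [main.w = 112]

main = (x=409, y=15, w=112, h=63)
violated soft preferences: none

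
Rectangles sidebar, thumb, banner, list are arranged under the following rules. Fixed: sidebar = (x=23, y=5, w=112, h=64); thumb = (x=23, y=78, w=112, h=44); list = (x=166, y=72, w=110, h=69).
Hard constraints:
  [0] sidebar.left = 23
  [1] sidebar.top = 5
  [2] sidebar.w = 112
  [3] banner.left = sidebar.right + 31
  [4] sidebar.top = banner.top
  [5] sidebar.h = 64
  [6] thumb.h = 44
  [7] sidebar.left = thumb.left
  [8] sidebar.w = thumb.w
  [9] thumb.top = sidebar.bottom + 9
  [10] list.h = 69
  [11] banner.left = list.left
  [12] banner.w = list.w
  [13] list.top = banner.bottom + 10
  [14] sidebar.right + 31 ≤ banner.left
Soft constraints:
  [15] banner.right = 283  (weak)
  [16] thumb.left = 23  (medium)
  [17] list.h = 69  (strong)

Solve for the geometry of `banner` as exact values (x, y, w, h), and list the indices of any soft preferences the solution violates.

1. banner.x = 166  [banner.left = sidebar.right + 31]
2. banner.y = 5  [sidebar.top = banner.top]
3. banner.w = 110  [banner.w = list.w]
4. banner.h = 57  [list.top = banner.bottom + 10]

banner = (x=166, y=5, w=110, h=57)
violated soft preferences: 15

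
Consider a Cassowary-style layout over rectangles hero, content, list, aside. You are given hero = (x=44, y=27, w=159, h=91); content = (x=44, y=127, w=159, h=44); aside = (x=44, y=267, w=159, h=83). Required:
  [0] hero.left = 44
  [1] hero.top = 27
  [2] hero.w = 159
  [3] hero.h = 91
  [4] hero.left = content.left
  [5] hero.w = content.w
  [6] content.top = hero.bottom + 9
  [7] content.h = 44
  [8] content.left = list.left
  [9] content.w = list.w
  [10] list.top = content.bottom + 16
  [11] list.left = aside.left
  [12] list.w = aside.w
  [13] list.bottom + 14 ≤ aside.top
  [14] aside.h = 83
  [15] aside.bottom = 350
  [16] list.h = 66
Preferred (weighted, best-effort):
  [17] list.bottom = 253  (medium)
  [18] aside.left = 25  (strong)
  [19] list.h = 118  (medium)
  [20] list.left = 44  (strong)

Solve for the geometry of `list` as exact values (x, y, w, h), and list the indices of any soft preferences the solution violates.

1. list.x = 44  [content.left = list.left]
2. list.w = 159  [content.w = list.w]
3. list.y = 187  [list.top = content.bottom + 16]
4. list.h = 66  [list.h = 66]

list = (x=44, y=187, w=159, h=66)
violated soft preferences: 18, 19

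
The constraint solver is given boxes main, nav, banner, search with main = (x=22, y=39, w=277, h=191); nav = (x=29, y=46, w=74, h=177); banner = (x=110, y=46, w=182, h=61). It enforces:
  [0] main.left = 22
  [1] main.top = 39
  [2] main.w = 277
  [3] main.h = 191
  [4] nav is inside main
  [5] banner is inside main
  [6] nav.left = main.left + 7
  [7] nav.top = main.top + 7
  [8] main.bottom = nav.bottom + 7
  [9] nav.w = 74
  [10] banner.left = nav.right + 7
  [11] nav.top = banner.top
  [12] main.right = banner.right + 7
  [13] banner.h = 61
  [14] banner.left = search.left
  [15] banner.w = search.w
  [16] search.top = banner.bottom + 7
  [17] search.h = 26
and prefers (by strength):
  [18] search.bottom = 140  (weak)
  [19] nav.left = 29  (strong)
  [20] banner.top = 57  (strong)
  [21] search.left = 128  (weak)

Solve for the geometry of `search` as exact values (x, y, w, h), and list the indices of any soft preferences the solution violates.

search = (x=110, y=114, w=182, h=26)
violated soft preferences: 20, 21

1. search.x = 110  [banner.left = search.left]
2. search.w = 182  [banner.w = search.w]
3. search.y = 114  [search.top = banner.bottom + 7]
4. search.h = 26  [search.h = 26]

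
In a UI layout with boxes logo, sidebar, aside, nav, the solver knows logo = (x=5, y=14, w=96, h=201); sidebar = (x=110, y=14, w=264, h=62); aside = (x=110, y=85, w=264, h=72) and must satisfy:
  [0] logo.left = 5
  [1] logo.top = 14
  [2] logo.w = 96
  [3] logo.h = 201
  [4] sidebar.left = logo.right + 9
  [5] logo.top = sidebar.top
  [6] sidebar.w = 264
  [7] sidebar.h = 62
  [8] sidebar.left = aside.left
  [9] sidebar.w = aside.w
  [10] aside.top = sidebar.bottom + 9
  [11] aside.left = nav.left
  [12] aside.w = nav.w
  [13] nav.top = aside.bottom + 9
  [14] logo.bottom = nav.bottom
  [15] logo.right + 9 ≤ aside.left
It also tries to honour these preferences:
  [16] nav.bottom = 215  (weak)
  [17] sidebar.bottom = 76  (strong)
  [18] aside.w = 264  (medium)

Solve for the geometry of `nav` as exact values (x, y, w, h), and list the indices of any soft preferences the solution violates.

nav = (x=110, y=166, w=264, h=49)
violated soft preferences: none

1. nav.x = 110  [aside.left = nav.left]
2. nav.w = 264  [aside.w = nav.w]
3. nav.y = 166  [nav.top = aside.bottom + 9]
4. nav.h = 49  [logo.bottom = nav.bottom]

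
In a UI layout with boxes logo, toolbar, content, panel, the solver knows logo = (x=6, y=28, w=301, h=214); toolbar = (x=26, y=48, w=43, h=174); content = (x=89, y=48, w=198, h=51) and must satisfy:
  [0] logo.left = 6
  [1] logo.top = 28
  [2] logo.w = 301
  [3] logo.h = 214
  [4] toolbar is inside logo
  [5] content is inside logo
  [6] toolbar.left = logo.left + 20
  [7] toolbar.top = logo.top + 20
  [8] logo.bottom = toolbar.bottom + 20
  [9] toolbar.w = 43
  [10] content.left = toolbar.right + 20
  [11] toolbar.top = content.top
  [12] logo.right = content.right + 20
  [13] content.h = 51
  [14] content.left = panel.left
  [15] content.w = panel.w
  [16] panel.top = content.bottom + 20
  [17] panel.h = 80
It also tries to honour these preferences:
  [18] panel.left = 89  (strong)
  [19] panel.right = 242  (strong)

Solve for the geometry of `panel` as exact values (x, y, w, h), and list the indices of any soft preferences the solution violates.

panel = (x=89, y=119, w=198, h=80)
violated soft preferences: 19

1. panel.x = 89  [content.left = panel.left]
2. panel.w = 198  [content.w = panel.w]
3. panel.y = 119  [panel.top = content.bottom + 20]
4. panel.h = 80  [panel.h = 80]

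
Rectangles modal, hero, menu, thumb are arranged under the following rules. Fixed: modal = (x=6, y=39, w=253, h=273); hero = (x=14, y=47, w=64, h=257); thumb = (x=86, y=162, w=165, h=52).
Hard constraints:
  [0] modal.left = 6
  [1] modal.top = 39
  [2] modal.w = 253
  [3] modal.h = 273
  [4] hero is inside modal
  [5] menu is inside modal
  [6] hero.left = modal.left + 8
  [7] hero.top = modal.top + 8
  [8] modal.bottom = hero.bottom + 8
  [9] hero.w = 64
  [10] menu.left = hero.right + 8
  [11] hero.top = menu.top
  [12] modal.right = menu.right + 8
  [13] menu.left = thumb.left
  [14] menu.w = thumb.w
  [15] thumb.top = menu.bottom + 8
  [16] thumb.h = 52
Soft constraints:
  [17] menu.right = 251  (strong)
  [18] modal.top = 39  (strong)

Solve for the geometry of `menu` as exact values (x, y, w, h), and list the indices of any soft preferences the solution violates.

menu = (x=86, y=47, w=165, h=107)
violated soft preferences: none

1. menu.x = 86  [menu.left = hero.right + 8]
2. menu.y = 47  [hero.top = menu.top]
3. menu.w = 165  [modal.right = menu.right + 8]
4. menu.h = 107  [thumb.top = menu.bottom + 8]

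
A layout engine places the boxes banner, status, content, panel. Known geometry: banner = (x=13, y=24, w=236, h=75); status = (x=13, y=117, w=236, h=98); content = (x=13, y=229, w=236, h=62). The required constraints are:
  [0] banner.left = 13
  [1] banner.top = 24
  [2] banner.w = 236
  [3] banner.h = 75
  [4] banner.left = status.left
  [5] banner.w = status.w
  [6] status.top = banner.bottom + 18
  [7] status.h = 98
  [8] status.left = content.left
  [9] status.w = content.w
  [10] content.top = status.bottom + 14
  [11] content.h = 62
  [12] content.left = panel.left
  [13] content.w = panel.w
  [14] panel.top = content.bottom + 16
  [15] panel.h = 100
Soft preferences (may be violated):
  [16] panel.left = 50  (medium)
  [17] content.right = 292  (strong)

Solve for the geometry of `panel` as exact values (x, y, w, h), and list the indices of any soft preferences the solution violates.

panel = (x=13, y=307, w=236, h=100)
violated soft preferences: 16, 17

1. panel.x = 13  [content.left = panel.left]
2. panel.w = 236  [content.w = panel.w]
3. panel.y = 307  [panel.top = content.bottom + 16]
4. panel.h = 100  [panel.h = 100]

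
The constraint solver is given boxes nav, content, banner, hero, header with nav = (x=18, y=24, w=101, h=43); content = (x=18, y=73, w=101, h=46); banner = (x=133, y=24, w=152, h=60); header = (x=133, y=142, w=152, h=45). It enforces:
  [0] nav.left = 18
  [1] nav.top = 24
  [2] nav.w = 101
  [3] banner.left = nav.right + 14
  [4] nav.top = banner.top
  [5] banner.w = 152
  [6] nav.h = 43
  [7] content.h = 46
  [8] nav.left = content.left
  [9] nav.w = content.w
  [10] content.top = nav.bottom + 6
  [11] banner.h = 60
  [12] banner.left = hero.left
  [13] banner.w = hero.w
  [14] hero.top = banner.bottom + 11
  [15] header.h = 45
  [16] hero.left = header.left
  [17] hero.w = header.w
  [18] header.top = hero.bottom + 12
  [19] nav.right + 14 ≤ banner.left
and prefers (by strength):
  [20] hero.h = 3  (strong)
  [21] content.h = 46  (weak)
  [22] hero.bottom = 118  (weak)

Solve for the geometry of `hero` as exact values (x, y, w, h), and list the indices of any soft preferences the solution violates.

hero = (x=133, y=95, w=152, h=35)
violated soft preferences: 20, 22

1. hero.x = 133  [banner.left = hero.left]
2. hero.w = 152  [banner.w = hero.w]
3. hero.y = 95  [hero.top = banner.bottom + 11]
4. hero.h = 35  [header.top = hero.bottom + 12]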